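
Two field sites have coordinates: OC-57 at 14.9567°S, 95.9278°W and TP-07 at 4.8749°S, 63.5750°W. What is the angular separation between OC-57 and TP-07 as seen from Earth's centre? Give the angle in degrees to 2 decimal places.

33.37°

Δφ = 10.0818°,  Δλ = 32.3528°
a = sin²(Δφ/2) + cos φ₁ cos φ₂ sin²(Δλ/2) = 0.082435
c = 2·arcsin(√a) = 0.582428 rad = 33.3707°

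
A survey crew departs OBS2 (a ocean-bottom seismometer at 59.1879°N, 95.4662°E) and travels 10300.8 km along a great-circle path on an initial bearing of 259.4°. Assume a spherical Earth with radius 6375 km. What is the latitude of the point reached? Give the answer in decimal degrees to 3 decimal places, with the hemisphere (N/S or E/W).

δ = d/R = 10300.8/6375 = 1.615812 rad
φ₂ = arcsin(sin φ₁ cos δ + cos φ₁ sin δ cos θ)
   = arcsin(0.85885·-0.04500 + 0.51222·0.99899·-0.18395) = -7.63012°
λ₂ = λ₁ + atan2(sin θ sin δ cos φ₁, cos δ − sin φ₁ sin φ₂) = 13.28153°

7.630°S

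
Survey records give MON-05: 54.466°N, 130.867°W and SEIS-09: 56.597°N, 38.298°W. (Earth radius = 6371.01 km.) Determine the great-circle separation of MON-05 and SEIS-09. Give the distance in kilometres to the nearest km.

5373 km

Δφ = 2.1310°,  Δλ = 92.5690°
a = sin²(Δφ/2) + cos φ₁ cos φ₂ sin²(Δλ/2) = 0.167495
c = 2·arcsin(√a) = 0.843289 rad = 48.3169°
d = R·c = 6371.01 × 0.843289 = 5372.6 km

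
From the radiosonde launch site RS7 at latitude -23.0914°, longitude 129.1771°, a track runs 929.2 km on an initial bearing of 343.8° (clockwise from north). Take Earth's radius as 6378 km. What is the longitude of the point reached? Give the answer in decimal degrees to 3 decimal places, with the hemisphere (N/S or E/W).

126.773°E

δ = d/R = 929.2/6378 = 0.145688 rad
φ₂ = arcsin(sin φ₁ cos δ + cos φ₁ sin δ cos θ)
   = arcsin(-0.39220·0.98941 + 0.91988·0.14517·0.96029) = -15.05846°
λ₂ = λ₁ + atan2(sin θ sin δ cos φ₁, cos δ − sin φ₁ sin φ₂) = 126.77327°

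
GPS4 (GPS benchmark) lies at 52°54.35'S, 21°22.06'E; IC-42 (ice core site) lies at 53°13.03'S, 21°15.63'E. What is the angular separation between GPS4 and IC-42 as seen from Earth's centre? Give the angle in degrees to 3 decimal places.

0.318°

GPS4: φ = -52.90583°, λ = +21.36767°
IC-42: φ = -53.21717°, λ = +21.26050°
Δφ = -0.3113°,  Δλ = -0.1072°
a = sin²(Δφ/2) + cos φ₁ cos φ₂ sin²(Δλ/2) = 0.000008
c = 2·arcsin(√a) = 0.005549 rad = 0.3179°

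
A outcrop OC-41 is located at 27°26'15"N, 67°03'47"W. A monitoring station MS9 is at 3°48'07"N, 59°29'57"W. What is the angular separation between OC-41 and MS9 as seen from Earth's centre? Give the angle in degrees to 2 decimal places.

24.71°

OC-41: φ = +27.43750°, λ = -67.06306°
MS9: φ = +3.80194°, λ = -59.49917°
Δφ = -23.6356°,  Δλ = 7.5639°
a = sin²(Δφ/2) + cos φ₁ cos φ₂ sin²(Δλ/2) = 0.045796
c = 2·arcsin(√a) = 0.431335 rad = 24.7137°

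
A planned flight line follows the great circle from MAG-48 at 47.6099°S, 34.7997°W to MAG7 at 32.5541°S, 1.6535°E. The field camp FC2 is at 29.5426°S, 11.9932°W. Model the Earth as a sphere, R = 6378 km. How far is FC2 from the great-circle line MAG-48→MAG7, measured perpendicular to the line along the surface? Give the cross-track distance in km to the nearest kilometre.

1031 km

δ₁₃ = central angle MAG-48→FC2 = 0.439798 rad  (haversine)
θ₁₃ = bearing MAG-48→FC2 = 52.379°,  θ₁₂ = bearing MAG-48→MAG7 = 74.599°
dₓₜ = R·arcsin(sin δ₁₃ · sin(θ₁₃ − θ₁₂)) = 6378·arcsin(0.42576·sin(-22.220°)) = -1031.396 km
|dₓₜ| = 1031.396 km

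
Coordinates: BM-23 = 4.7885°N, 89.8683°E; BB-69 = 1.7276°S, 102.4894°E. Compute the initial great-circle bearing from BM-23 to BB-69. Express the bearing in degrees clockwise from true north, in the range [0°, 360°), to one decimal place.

117.0°

Δλ = 12.6211°
y = sin Δλ · cos φ₂ = 0.218403
x = cos φ₁ sin φ₂ − sin φ₁ cos φ₂ cos Δλ = -0.111466
θ = atan2(y, x) = 117.0383° → 117.0383° (mod 360°)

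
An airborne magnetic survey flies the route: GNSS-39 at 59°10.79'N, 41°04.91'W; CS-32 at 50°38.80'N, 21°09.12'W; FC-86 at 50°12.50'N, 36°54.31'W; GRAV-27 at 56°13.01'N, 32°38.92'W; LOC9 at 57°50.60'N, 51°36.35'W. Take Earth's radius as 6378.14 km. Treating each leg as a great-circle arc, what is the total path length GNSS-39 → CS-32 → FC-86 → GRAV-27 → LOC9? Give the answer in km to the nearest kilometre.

4581 km

GNSS-39: φ = +59.17983°, λ = -41.08183°
CS-32: φ = +50.64667°, λ = -21.15200°
FC-86: φ = +50.20833°, λ = -36.90517°
GRAV-27: φ = +56.21683°, λ = -32.64867°
LOC9: φ = +57.84333°, λ = -51.60583°
GNSS-39→CS-32: c = 0.247722 rad, d = 1580.01 km
CS-32→FC-86: c = 0.174991 rad, d = 1116.12 km
FC-86→GRAV-27: c = 0.113861 rad, d = 726.22 km
GRAV-27→LOC9: c = 0.181660 rad, d = 1158.65 km
Total = 1580.01 + 1116.12 + 726.22 + 1158.65 = 4581.00 km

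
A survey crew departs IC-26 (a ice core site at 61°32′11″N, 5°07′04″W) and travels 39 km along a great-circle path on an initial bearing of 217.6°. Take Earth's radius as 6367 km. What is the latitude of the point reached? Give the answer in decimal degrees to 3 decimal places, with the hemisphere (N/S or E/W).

IC-26: φ = +61.53639°, λ = -5.11778°
δ = d/R = 39/6367 = 0.006125 rad
φ₂ = arcsin(sin φ₁ cos δ + cos φ₁ sin δ cos θ)
   = arcsin(0.87912·0.99998 + 0.47660·0.00613·-0.79229) = 61.25760°
λ₂ = λ₁ + atan2(sin θ sin δ cos φ₁, cos δ − sin φ₁ sin φ₂) = -5.56308°

61.258°N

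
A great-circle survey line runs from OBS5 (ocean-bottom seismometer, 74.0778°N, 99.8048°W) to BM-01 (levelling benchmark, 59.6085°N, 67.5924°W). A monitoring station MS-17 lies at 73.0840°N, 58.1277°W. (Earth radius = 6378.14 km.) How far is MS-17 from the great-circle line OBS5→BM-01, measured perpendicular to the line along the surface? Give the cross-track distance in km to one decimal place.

δ₁₃ = central angle OBS5→MS-17 = 0.202102 rad  (haversine)
θ₁₃ = bearing OBS5→MS-17 = 74.550°,  θ₁₂ = bearing OBS5→BM-01 = 122.977°
dₓₜ = R·arcsin(sin δ₁₃ · sin(θ₁₃ − θ₁₂)) = 6378.14·arcsin(0.20073·sin(-48.427°)) = -961.428 km
|dₓₜ| = 961.428 km

961.4 km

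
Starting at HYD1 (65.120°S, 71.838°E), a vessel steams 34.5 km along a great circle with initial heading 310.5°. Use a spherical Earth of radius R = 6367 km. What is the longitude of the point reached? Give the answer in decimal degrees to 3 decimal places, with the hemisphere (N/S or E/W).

δ = d/R = 34.5/6367 = 0.005419 rad
φ₂ = arcsin(sin φ₁ cos δ + cos φ₁ sin δ cos θ)
   = arcsin(-0.90719·0.99999 + 0.42072·0.00542·0.64945) = -64.91733°
λ₂ = λ₁ + atan2(sin θ sin δ cos φ₁, cos δ − sin φ₁ sin φ₂) = 71.28111°

71.281°E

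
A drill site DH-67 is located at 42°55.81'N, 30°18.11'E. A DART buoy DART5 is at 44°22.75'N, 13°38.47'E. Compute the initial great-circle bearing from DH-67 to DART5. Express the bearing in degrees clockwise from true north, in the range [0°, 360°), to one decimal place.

DH-67: φ = +42.93017°, λ = +30.30183°
DART5: φ = +44.37917°, λ = +13.64117°
Δλ = -16.6607°
y = sin Δλ · cos φ₂ = -0.204914
x = cos φ₁ sin φ₂ − sin φ₁ cos φ₂ cos Δλ = 0.045723
θ = atan2(y, x) = -77.4214° → 282.5786° (mod 360°)

282.6°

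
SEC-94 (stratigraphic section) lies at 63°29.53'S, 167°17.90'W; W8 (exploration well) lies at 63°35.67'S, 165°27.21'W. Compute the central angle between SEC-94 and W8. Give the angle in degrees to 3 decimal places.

SEC-94: φ = -63.49217°, λ = -167.29833°
W8: φ = -63.59450°, λ = -165.45350°
Δφ = -0.1023°,  Δλ = 1.8448°
a = sin²(Δφ/2) + cos φ₁ cos φ₂ sin²(Δλ/2) = 0.000052
c = 2·arcsin(√a) = 0.014455 rad = 0.8282°

0.828°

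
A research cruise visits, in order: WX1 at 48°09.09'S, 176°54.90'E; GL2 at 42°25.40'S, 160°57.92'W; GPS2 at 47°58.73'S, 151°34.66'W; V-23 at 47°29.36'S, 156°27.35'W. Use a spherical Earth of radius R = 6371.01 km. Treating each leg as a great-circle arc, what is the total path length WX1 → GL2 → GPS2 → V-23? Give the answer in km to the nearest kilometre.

WX1: φ = -48.15150°, λ = +176.91500°
GL2: φ = -42.42333°, λ = -160.96533°
GPS2: φ = -47.97883°, λ = -151.57767°
V-23: φ = -47.48933°, λ = -156.45583°
WX1→GL2: c = 0.288192 rad, d = 1836.07 km
GL2→GPS2: c = 0.150575 rad, d = 959.31 km
GPS2→V-23: c = 0.057887 rad, d = 368.80 km
Total = 1836.07 + 959.31 + 368.80 = 3164.18 km

3164 km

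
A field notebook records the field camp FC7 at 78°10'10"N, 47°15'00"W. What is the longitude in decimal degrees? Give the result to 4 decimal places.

47° + 15′/60 + 0″/3600 = 47 + 0.25000 + 0.00000 = 47.2500°

47.2500°W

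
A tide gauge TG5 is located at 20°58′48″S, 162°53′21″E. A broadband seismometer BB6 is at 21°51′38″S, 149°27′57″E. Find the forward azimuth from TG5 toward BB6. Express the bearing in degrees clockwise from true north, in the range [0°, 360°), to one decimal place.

TG5: φ = -20.98000°, λ = +162.88917°
BB6: φ = -21.86056°, λ = +149.46583°
Δλ = -13.4233°
y = sin Δλ · cos φ₂ = -0.215451
x = cos φ₁ sin φ₂ − sin φ₁ cos φ₂ cos Δλ = -0.024446
θ = atan2(y, x) = -96.4733° → 263.5267° (mod 360°)

263.5°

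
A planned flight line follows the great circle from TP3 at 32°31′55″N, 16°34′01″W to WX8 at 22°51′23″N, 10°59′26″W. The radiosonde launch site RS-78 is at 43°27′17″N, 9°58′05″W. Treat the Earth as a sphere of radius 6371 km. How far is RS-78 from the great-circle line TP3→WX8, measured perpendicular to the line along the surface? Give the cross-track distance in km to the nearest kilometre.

1054 km

TP3: φ = +32.53194°, λ = -16.56694°
WX8: φ = +22.85639°, λ = -10.99056°
RS-78: φ = +43.45472°, λ = -9.96806°
δ₁₃ = central angle TP3→RS-78 = 0.210967 rad  (haversine)
θ₁₃ = bearing TP3→RS-78 = 23.476°,  θ₁₂ = bearing TP3→WX8 = 151.617°
dₓₜ = R·arcsin(sin δ₁₃ · sin(θ₁₃ − θ₁₂)) = 6371·arcsin(0.20941·sin(-128.141°)) = -1054.086 km
|dₓₜ| = 1054.086 km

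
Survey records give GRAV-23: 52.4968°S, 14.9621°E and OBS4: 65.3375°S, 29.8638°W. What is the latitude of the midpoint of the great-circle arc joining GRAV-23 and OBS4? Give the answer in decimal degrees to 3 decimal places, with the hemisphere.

Bx = cos φ₂ cos Δλ = 0.295951,  By = cos φ₂ sin Δλ = -0.294158
φₘ = atan2(sin φ₁ + sin φ₂, √((cos φ₁ + Bx)² + By²)) = -60.79736°
λₘ = λ₁ + atan2(By, cos φ₁ + Bx) = -3.04849°

60.797°S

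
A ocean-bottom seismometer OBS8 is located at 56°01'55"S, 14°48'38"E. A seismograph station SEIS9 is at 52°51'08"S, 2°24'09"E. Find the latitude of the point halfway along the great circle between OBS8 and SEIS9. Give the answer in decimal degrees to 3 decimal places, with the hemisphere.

54.601°S

OBS8: φ = -56.03194°, λ = +14.81056°
SEIS9: φ = -52.85222°, λ = +2.40250°
Bx = cos φ₂ cos Δλ = 0.589768,  By = cos φ₂ sin Δλ = -0.129756
φₘ = atan2(sin φ₁ + sin φ₂, √((cos φ₁ + Bx)² + By²)) = -54.60091°
λₘ = λ₁ + atan2(By, cos φ₁ + Bx) = 8.36469°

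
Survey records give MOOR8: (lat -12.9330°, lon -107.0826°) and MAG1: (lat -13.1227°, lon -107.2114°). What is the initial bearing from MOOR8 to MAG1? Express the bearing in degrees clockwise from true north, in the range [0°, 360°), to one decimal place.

Δλ = -0.1288°
y = sin Δλ · cos φ₂ = -0.002189
x = cos φ₁ sin φ₂ − sin φ₁ cos φ₂ cos Δλ = -0.003311
θ = atan2(y, x) = -146.5302° → 213.4698° (mod 360°)

213.5°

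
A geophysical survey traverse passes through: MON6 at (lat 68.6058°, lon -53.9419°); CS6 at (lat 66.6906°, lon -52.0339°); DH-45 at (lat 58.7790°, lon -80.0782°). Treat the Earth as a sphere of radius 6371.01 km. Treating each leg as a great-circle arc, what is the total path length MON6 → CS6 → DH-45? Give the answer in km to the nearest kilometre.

1884 km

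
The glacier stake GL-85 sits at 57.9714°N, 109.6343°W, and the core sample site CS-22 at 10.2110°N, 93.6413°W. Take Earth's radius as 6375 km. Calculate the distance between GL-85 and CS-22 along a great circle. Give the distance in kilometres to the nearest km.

Δφ = -47.7604°,  Δλ = 15.9930°
a = sin²(Δφ/2) + cos φ₁ cos φ₂ sin²(Δλ/2) = 0.173985
c = 2·arcsin(√a) = 0.860536 rad = 49.3051°
d = R·c = 6375 × 0.860536 = 5485.9 km

5486 km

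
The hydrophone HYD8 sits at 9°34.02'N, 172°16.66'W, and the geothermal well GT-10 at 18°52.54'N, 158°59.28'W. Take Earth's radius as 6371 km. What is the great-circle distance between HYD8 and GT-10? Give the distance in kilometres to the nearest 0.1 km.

1765.6 km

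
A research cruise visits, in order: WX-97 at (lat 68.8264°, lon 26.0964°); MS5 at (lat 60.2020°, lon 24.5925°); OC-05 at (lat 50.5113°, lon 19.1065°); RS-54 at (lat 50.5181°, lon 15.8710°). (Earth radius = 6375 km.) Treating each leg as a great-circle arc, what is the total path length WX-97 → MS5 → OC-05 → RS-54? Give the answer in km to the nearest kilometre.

WX-97→MS5: c = 0.150936 rad, d = 962.22 km
MS5→OC-05: c = 0.177528 rad, d = 1131.74 km
OC-05→RS-54: c = 0.035906 rad, d = 228.90 km
Total = 962.22 + 1131.74 + 228.90 = 2322.85 km

2323 km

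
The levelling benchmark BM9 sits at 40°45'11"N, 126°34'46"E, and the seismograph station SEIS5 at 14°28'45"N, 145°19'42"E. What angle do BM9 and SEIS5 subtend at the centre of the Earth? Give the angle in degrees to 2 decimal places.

30.93°

BM9: φ = +40.75306°, λ = +126.57944°
SEIS5: φ = +14.47917°, λ = +145.32833°
Δφ = -26.2739°,  Δλ = 18.7489°
a = sin²(Δφ/2) + cos φ₁ cos φ₂ sin²(Δλ/2) = 0.071116
c = 2·arcsin(√a) = 0.539885 rad = 30.9331°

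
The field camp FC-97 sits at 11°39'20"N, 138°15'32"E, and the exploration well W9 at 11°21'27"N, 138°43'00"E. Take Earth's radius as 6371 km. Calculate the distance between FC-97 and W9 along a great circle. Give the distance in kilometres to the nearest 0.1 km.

FC-97: φ = +11.65556°, λ = +138.25889°
W9: φ = +11.35750°, λ = +138.71667°
Δφ = -0.2981°,  Δλ = 0.4578°
a = sin²(Δφ/2) + cos φ₁ cos φ₂ sin²(Δλ/2) = 0.000022
c = 2·arcsin(√a) = 0.009400 rad = 0.5386°
d = R·c = 6371 × 0.009400 = 59.9 km

59.9 km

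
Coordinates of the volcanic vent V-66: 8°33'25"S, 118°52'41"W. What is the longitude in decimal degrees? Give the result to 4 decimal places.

118° + 52′/60 + 41″/3600 = 118 + 0.86667 + 0.01139 = 118.8781°

118.8781°W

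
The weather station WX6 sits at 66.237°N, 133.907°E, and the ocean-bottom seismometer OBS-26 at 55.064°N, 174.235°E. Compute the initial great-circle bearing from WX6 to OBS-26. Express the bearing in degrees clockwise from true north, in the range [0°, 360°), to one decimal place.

100.6°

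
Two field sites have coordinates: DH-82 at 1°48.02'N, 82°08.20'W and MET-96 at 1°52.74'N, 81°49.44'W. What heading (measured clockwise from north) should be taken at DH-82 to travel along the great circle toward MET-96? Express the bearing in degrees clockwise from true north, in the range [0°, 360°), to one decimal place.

DH-82: φ = +1.80033°, λ = -82.13667°
MET-96: φ = +1.87900°, λ = -81.82400°
Δλ = 0.3127°
y = sin Δλ · cos φ₂ = 0.005454
x = cos φ₁ sin φ₂ − sin φ₁ cos φ₂ cos Δλ = 0.001373
θ = atan2(y, x) = 75.8656° → 75.8656° (mod 360°)

75.9°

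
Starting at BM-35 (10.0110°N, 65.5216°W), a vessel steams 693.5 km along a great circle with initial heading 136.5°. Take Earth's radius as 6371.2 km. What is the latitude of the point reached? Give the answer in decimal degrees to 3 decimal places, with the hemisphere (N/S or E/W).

5.463°N

δ = d/R = 693.5/6371.2 = 0.108849 rad
φ₂ = arcsin(sin φ₁ cos δ + cos φ₁ sin δ cos θ)
   = arcsin(0.17384·0.99408 + 0.98477·0.10863·-0.72537) = 5.46327°
λ₂ = λ₁ + atan2(sin θ sin δ cos φ₁, cos δ − sin φ₁ sin φ₂) = -61.21347°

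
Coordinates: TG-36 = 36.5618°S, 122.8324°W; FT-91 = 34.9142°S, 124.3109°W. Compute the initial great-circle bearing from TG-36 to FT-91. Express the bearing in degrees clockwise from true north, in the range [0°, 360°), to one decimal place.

Δλ = -1.4785°
y = sin Δλ · cos φ₂ = -0.021158
x = cos φ₁ sin φ₂ − sin φ₁ cos φ₂ cos Δλ = 0.028589
θ = atan2(y, x) = -36.5035° → 323.4965° (mod 360°)

323.5°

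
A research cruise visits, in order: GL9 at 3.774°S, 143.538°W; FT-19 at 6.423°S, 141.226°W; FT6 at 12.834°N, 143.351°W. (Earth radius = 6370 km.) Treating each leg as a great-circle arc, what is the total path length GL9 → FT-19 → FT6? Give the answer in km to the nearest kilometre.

GL9→FT-19: c = 0.061259 rad, d = 390.22 km
FT-19→FT6: c = 0.338113 rad, d = 2153.78 km
Total = 390.22 + 2153.78 = 2544.00 km

2544 km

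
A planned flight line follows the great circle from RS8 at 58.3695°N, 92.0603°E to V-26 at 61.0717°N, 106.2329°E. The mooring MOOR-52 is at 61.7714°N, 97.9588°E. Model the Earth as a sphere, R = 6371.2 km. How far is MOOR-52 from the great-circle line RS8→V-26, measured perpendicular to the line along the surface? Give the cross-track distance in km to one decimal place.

210.4 km

δ₁₃ = central angle RS8→MOOR-52 = 0.078448 rad  (haversine)
θ₁₃ = bearing RS8→MOOR-52 = 38.335°,  θ₁₂ = bearing RS8→V-26 = 63.256°
dₓₜ = R·arcsin(sin δ₁₃ · sin(θ₁₃ − θ₁₂)) = 6371.2·arcsin(0.07837·sin(-24.921°)) = -210.428 km
|dₓₜ| = 210.428 km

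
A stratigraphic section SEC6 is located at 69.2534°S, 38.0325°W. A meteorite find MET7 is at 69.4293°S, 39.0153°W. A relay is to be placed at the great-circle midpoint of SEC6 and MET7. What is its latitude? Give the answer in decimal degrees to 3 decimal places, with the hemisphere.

69.342°S

Bx = cos φ₂ cos Δλ = 0.351311,  By = cos φ₂ sin Δλ = -0.006027
φₘ = atan2(sin φ₁ + sin φ₂, √((cos φ₁ + Bx)² + By²)) = -69.34205°
λₘ = λ₁ + atan2(By, cos φ₁ + Bx) = -38.52190°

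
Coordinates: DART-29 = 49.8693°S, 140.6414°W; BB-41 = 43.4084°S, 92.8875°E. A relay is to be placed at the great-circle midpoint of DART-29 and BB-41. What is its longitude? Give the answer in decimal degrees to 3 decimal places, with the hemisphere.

Bx = cos φ₂ cos Δλ = -0.431829,  By = cos φ₂ sin Δλ = -0.584199
φₘ = atan2(sin φ₁ + sin φ₂, √((cos φ₁ + Bx)² + By²)) = -66.81710°
λₘ = λ₁ + atan2(By, cos φ₁ + Bx) = 149.36499°

149.365°E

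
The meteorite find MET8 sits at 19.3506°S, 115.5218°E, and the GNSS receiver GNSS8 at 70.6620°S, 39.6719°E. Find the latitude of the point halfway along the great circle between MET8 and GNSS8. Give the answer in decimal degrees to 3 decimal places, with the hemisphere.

49.900°S

Bx = cos φ₂ cos Δλ = 0.080952,  By = cos φ₂ sin Δλ = -0.321093
φₘ = atan2(sin φ₁ + sin φ₂, √((cos φ₁ + Bx)² + By²)) = -49.89971°
λₘ = λ₁ + atan2(By, cos φ₁ + Bx) = 98.11942°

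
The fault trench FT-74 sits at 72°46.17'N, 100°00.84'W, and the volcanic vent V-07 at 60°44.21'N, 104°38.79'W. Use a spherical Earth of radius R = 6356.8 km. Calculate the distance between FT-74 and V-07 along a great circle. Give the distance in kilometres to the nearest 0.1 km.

1349.3 km

FT-74: φ = +72.76950°, λ = -100.01400°
V-07: φ = +60.73683°, λ = -104.64650°
Δφ = -12.0327°,  Δλ = -4.6325°
a = sin²(Δφ/2) + cos φ₁ cos φ₂ sin²(Δλ/2) = 0.011222
c = 2·arcsin(√a) = 0.212267 rad = 12.1620°
d = R·c = 6356.8 × 0.212267 = 1349.3 km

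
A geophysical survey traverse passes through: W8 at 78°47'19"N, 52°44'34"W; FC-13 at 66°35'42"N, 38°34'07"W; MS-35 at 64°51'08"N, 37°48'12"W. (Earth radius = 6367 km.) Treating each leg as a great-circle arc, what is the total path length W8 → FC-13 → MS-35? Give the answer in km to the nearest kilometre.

1621 km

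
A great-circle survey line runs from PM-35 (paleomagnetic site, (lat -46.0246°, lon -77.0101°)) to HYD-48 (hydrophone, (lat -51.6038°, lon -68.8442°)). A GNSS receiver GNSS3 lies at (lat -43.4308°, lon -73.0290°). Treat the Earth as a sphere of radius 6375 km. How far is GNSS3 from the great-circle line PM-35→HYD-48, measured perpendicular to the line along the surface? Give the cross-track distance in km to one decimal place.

δ₁₃ = central angle PM-35→GNSS3 = 0.066964 rad  (haversine)
θ₁₃ = bearing PM-35→GNSS3 = 48.893°,  θ₁₂ = bearing PM-35→HYD-48 = 139.075°
dₓₜ = R·arcsin(sin δ₁₃ · sin(θ₁₃ − θ₁₂)) = 6375·arcsin(0.06691·sin(-90.182°)) = -426.894 km
|dₓₜ| = 426.894 km

426.9 km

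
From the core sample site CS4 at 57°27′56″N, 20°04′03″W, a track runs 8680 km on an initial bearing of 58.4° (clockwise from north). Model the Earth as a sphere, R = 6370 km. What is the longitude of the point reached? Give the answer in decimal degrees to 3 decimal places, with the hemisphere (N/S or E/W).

CS4: φ = +57.46556°, λ = -20.06750°
δ = d/R = 8680/6370 = 1.362637 rad
φ₂ = arcsin(sin φ₁ cos δ + cos φ₁ sin δ cos θ)
   = arcsin(0.84307·0.20666 + 0.53781·0.97841·0.52399) = 26.74031°
λ₂ = λ₁ + atan2(sin θ sin δ cos φ₁, cos δ − sin φ₁ sin φ₂) = 91.00364°

91.004°E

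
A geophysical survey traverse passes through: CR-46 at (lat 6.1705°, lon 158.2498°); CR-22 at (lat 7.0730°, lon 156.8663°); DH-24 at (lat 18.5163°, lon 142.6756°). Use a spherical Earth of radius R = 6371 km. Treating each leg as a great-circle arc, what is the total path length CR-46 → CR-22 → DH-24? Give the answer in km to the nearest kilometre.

CR-46→CR-22: c = 0.028695 rad, d = 182.82 km
CR-22→DH-24: c = 0.313025 rad, d = 1994.28 km
Total = 182.82 + 1994.28 = 2177.10 km

2177 km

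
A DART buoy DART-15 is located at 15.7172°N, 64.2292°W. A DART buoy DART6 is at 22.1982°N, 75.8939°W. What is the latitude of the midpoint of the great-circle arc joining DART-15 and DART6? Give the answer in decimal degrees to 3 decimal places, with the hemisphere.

Bx = cos φ₂ cos Δλ = 0.906761,  By = cos φ₂ sin Δλ = -0.187199
φₘ = atan2(sin φ₁ + sin φ₂, √((cos φ₁ + Bx)² + By²)) = 19.04922°
λₘ = λ₁ + atan2(By, cos φ₁ + Bx) = -69.94773°

19.049°N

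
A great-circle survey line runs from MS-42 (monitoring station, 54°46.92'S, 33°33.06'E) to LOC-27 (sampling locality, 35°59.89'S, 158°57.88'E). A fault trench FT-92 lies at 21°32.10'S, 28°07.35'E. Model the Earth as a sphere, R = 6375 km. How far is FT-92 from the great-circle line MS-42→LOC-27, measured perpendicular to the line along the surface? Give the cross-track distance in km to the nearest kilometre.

MS-42: φ = -54.78200°, λ = +33.55100°
LOC-27: φ = -35.99817°, λ = +158.96467°
FT-92: φ = -21.53500°, λ = +28.12250°
δ₁₃ = central angle MS-42→FT-92 = 0.584643 rad  (haversine)
θ₁₃ = bearing MS-42→FT-92 = 350.825°,  θ₁₂ = bearing MS-42→LOC-27 = 137.595°
dₓₜ = R·arcsin(sin δ₁₃ · sin(θ₁₃ − θ₁₂)) = 6375·arcsin(0.55190·sin(213.230°)) = -1958.756 km
|dₓₜ| = 1958.756 km

1959 km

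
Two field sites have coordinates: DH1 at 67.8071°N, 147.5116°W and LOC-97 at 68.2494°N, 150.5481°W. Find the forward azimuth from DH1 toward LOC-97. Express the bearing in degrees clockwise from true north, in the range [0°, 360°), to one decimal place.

Δλ = -3.0365°
y = sin Δλ · cos φ₂ = -0.019630
x = cos φ₁ sin φ₂ − sin φ₁ cos φ₂ cos Δλ = 0.008201
θ = atan2(y, x) = -67.3250° → 292.6750° (mod 360°)

292.7°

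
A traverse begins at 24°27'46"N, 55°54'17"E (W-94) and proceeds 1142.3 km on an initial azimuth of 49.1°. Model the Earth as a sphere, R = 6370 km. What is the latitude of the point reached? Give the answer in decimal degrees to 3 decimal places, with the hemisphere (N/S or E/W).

30.915°N

W-94: φ = +24.46278°, λ = +55.90472°
δ = d/R = 1142.3/6370 = 0.179325 rad
φ₂ = arcsin(sin φ₁ cos δ + cos φ₁ sin δ cos θ)
   = arcsin(0.41410·0.98396 + 0.91023·0.17837·0.65474) = 30.91468°
λ₂ = λ₁ + atan2(sin θ sin δ cos φ₁, cos δ − sin φ₁ sin φ₂) = 64.94582°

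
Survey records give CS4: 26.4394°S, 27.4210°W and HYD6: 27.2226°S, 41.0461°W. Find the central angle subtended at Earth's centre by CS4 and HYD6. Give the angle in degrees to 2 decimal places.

12.18°

Δφ = -0.7832°,  Δλ = -13.6251°
a = sin²(Δφ/2) + cos φ₁ cos φ₂ sin²(Δλ/2) = 0.011250
c = 2·arcsin(√a) = 0.212536 rad = 12.1774°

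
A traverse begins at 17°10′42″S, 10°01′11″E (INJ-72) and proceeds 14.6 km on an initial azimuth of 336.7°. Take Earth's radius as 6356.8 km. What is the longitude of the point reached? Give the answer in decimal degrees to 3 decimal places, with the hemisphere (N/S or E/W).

INJ-72: φ = -17.17833°, λ = +10.01972°
δ = d/R = 14.6/6356.8 = 0.002297 rad
φ₂ = arcsin(sin φ₁ cos δ + cos φ₁ sin δ cos θ)
   = arcsin(-0.29535·1.00000 + 0.95539·0.00230·0.91845) = -17.05746°
λ₂ = λ₁ + atan2(sin θ sin δ cos φ₁, cos δ − sin φ₁ sin φ₂) = 9.96528°

9.965°E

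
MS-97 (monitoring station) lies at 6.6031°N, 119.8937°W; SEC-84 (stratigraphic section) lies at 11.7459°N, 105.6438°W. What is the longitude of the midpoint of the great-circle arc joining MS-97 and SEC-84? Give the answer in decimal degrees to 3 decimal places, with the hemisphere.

112.821°W

Bx = cos φ₂ cos Δλ = 0.948936,  By = cos φ₂ sin Δλ = 0.240997
φₘ = atan2(sin φ₁ + sin φ₂, √((cos φ₁ + Bx)² + By²)) = 9.24466°
λₘ = λ₁ + atan2(By, cos φ₁ + Bx) = -112.82070°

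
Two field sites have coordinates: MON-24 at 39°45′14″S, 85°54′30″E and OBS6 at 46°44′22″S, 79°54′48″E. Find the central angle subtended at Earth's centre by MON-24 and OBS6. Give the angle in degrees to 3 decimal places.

MON-24: φ = -39.75389°, λ = +85.90833°
OBS6: φ = -46.73944°, λ = +79.91333°
Δφ = -6.9856°,  Δλ = -5.9950°
a = sin²(Δφ/2) + cos φ₁ cos φ₂ sin²(Δλ/2) = 0.005152
c = 2·arcsin(√a) = 0.143683 rad = 8.2324°

8.232°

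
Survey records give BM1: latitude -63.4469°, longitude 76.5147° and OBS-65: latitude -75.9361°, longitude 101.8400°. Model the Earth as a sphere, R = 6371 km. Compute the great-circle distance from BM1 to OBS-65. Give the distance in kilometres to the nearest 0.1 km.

1668.6 km

Δφ = -12.4892°,  Δλ = 25.3253°
a = sin²(Δφ/2) + cos φ₁ cos φ₂ sin²(Δλ/2) = 0.017052
c = 2·arcsin(√a) = 0.261911 rad = 15.0064°
d = R·c = 6371 × 0.261911 = 1668.6 km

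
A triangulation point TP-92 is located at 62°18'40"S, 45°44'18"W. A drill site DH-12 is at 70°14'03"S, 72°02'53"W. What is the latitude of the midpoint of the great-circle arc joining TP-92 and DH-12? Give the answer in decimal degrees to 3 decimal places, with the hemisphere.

66.815°S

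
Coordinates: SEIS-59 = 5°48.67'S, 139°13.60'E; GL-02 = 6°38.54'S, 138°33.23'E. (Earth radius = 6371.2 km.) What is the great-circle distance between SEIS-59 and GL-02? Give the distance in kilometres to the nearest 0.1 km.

SEIS-59: φ = -5.81117°, λ = +139.22667°
GL-02: φ = -6.64233°, λ = +138.55383°
Δφ = -0.8312°,  Δλ = -0.6728°
a = sin²(Δφ/2) + cos φ₁ cos φ₂ sin²(Δλ/2) = 0.000087
c = 2·arcsin(√a) = 0.018620 rad = 1.0669°
d = R·c = 6371.2 × 0.018620 = 118.6 km

118.6 km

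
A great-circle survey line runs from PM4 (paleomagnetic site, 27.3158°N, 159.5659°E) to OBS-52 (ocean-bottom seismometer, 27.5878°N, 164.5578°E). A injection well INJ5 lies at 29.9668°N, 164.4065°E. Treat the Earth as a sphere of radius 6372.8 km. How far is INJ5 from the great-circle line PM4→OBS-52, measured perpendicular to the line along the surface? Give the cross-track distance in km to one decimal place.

265.0 km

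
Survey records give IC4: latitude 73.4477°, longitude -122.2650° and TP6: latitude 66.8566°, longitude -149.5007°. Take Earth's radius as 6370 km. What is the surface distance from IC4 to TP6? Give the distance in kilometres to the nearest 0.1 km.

1244.5 km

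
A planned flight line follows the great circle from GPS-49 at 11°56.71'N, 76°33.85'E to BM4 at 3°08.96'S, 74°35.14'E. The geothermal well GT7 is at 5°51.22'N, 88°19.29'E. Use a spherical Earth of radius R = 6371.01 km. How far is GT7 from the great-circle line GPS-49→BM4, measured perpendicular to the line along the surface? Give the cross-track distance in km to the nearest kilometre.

GPS-49: φ = +11.94517°, λ = +76.56417°
BM4: φ = -3.14933°, λ = +74.58567°
GT7: φ = +5.85367°, λ = +88.32150°
δ₁₃ = central angle GPS-49→GT7 = 0.228821 rad  (haversine)
θ₁₃ = bearing GPS-49→GT7 = 116.665°,  θ₁₂ = bearing GPS-49→BM4 = 187.544°
dₓₜ = R·arcsin(sin δ₁₃ · sin(θ₁₃ − θ₁₂)) = 6371.01·arcsin(0.22683·sin(-70.879°)) = -1376.078 km
|dₓₜ| = 1376.078 km

1376 km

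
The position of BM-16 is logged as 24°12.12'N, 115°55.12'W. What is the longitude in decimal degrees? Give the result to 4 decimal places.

115° + 55.12′/60 = 115 + 0.91867 = 115.9187°

115.9187°W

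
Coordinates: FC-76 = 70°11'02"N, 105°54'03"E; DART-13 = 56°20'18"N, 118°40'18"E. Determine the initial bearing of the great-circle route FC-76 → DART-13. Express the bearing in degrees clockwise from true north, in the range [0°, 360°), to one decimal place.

151.6°

FC-76: φ = +70.18389°, λ = +105.90083°
DART-13: φ = +56.33833°, λ = +118.67167°
Δλ = 12.7708°
y = sin Δλ · cos φ₂ = 0.122526
x = cos φ₁ sin φ₂ − sin φ₁ cos φ₂ cos Δλ = -0.226406
θ = atan2(y, x) = 151.5786° → 151.5786° (mod 360°)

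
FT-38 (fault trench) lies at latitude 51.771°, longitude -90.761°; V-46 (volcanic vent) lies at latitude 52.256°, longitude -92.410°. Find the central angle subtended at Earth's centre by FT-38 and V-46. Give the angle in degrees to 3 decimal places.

Δφ = 0.4850°,  Δλ = -1.6490°
a = sin²(Δφ/2) + cos φ₁ cos φ₂ sin²(Δλ/2) = 0.000096
c = 2·arcsin(√a) = 0.019632 rad = 1.1248°

1.125°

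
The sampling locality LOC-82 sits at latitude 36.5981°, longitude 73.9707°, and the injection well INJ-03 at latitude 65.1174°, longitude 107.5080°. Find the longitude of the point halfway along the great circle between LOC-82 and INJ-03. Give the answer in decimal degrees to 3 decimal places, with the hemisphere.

Bx = cos φ₂ cos Δλ = 0.350715,  By = cos φ₂ sin Δλ = 0.232462
φₘ = atan2(sin φ₁ + sin φ₂, √((cos φ₁ + Bx)² + By²)) = 51.94844°
λₘ = λ₁ + atan2(By, cos φ₁ + Bx) = 85.36424°

85.364°E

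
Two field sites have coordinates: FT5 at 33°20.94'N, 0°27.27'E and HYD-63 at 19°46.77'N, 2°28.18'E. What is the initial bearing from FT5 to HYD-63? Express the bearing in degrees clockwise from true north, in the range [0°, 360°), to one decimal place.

FT5: φ = +33.34900°, λ = +0.45450°
HYD-63: φ = +19.77950°, λ = +2.46967°
Δλ = 2.0152°
y = sin Δλ · cos φ₂ = 0.033089
x = cos φ₁ sin φ₂ − sin φ₁ cos φ₂ cos Δλ = -0.234305
θ = atan2(y, x) = 171.9616° → 171.9616° (mod 360°)

172.0°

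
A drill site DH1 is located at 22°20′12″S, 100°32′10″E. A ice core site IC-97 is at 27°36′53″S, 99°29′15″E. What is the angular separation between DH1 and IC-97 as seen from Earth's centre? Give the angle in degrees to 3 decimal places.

5.363°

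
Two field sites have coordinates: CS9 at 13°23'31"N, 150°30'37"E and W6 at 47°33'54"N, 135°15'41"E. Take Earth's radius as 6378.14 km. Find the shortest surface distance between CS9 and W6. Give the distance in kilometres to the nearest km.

4059 km

CS9: φ = +13.39194°, λ = +150.51028°
W6: φ = +47.56500°, λ = +135.26139°
Δφ = 34.1731°,  Δλ = -15.2489°
a = sin²(Δφ/2) + cos φ₁ cos φ₂ sin²(Δλ/2) = 0.097883
c = 2·arcsin(√a) = 0.636410 rad = 36.4636°
d = R·c = 6378.14 × 0.636410 = 4059.1 km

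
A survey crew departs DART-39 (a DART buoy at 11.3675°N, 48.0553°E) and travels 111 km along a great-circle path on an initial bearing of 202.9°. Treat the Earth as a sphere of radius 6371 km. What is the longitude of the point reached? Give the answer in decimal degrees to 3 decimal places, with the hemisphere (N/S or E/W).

δ = d/R = 111/6371 = 0.017423 rad
φ₂ = arcsin(sin φ₁ cos δ + cos φ₁ sin δ cos θ)
   = arcsin(0.19710·0.99985 + 0.98038·0.01742·-0.92119) = 10.44767°
λ₂ = λ₁ + atan2(sin θ sin δ cos φ₁, cos δ − sin φ₁ sin φ₂) = 47.66033°

47.660°E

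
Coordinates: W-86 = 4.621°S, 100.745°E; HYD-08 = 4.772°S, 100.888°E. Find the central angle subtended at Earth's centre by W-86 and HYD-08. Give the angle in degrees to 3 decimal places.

Δφ = -0.1510°,  Δλ = 0.1430°
a = sin²(Δφ/2) + cos φ₁ cos φ₂ sin²(Δλ/2) = 0.000003
c = 2·arcsin(√a) = 0.003624 rad = 0.2076°

0.208°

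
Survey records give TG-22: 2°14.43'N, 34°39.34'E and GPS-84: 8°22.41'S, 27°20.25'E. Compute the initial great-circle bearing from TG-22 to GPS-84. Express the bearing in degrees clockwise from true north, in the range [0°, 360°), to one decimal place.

TG-22: φ = +2.24050°, λ = +34.65567°
GPS-84: φ = -8.37350°, λ = +27.33750°
Δλ = -7.3182°
y = sin Δλ · cos φ₂ = -0.126021
x = cos φ₁ sin φ₂ − sin φ₁ cos φ₂ cos Δλ = -0.183876
θ = atan2(y, x) = -145.5749° → 214.4251° (mod 360°)

214.4°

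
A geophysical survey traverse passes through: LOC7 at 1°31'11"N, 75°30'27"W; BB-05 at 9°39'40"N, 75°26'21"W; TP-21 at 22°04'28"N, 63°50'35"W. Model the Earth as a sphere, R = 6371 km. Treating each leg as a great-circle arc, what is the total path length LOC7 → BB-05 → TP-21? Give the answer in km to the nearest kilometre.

2759 km

LOC7: φ = +1.51972°, λ = -75.50750°
BB-05: φ = +9.66111°, λ = -75.43917°
TP-21: φ = +22.07444°, λ = -63.84306°
LOC7→BB-05: c = 0.142099 rad, d = 905.31 km
BB-05→TP-21: c = 0.290937 rad, d = 1853.56 km
Total = 905.31 + 1853.56 = 2758.87 km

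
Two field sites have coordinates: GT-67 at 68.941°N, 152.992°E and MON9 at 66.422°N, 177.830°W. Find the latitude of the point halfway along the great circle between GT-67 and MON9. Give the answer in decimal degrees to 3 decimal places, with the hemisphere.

Bx = cos φ₂ cos Δλ = 0.349241,  By = cos φ₂ sin Δλ = 0.195008
φₘ = atan2(sin φ₁ + sin φ₂, √((cos φ₁ + Bx)² + By²)) = 68.33158°
λₘ = λ₁ + atan2(By, cos φ₁ + Bx) = 168.37964°

68.332°N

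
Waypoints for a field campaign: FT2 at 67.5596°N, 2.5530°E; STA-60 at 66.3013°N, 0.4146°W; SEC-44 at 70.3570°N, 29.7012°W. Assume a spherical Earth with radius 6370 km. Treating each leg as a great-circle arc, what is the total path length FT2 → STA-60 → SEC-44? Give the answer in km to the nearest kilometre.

1459 km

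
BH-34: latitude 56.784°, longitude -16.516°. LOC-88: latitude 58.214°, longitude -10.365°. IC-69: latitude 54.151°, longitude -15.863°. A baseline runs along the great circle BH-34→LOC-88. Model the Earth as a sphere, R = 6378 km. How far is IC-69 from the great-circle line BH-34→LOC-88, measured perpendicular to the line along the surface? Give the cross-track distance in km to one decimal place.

δ₁₃ = central angle BH-34→IC-69 = 0.046406 rad  (haversine)
θ₁₃ = bearing BH-34→IC-69 = 171.728°,  θ₁₂ = bearing BH-34→LOC-88 = 64.029°
dₓₜ = R·arcsin(sin δ₁₃ · sin(θ₁₃ − θ₁₂)) = 6378·arcsin(0.04639·sin(107.699°)) = 281.958 km
|dₓₜ| = 281.958 km

282.0 km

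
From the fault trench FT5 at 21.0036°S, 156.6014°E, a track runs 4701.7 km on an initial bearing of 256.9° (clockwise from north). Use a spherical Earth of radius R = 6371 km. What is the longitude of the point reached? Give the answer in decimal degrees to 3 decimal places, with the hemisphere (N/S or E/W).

110.746°E

δ = d/R = 4701.7/6371 = 0.737985 rad
φ₂ = arcsin(sin φ₁ cos δ + cos φ₁ sin δ cos θ)
   = arcsin(-0.35843·0.73983 + 0.93356·0.67280·-0.22665) = -24.04990°
λ₂ = λ₁ + atan2(sin θ sin δ cos φ₁, cos δ − sin φ₁ sin φ₂) = 110.74620°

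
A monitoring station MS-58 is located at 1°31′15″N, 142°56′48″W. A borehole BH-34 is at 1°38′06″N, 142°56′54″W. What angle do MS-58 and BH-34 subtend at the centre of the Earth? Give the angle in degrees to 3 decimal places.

MS-58: φ = +1.52083°, λ = -142.94667°
BH-34: φ = +1.63500°, λ = -142.94833°
Δφ = 0.1142°,  Δλ = -0.0017°
a = sin²(Δφ/2) + cos φ₁ cos φ₂ sin²(Δλ/2) = 0.000001
c = 2·arcsin(√a) = 0.001993 rad = 0.1142°

0.114°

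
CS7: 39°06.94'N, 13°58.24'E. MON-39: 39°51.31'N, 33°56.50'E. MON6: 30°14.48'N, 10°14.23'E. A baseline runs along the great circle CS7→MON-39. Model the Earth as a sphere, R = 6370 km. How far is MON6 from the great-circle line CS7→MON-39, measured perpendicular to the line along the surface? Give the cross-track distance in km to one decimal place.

CS7: φ = +39.11567°, λ = +13.97067°
MON-39: φ = +39.85517°, λ = +33.94167°
MON6: φ = +30.24133°, λ = +10.23717°
δ₁₃ = central angle CS7→MON6 = 0.163850 rad  (haversine)
θ₁₃ = bearing CS7→MON6 = 200.174°,  θ₁₂ = bearing CS7→MON-39 = 80.893°
dₓₜ = R·arcsin(sin δ₁₃ · sin(θ₁₃ − θ₁₂)) = 6370·arcsin(0.16312·sin(119.281°)) = 909.390 km
|dₓₜ| = 909.390 km

909.4 km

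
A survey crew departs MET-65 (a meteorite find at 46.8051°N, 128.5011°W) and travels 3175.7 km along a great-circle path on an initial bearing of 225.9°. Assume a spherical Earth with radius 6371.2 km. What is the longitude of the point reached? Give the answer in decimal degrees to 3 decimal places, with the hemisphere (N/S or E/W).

δ = d/R = 3175.7/6371.2 = 0.498446 rad
φ₂ = arcsin(sin φ₁ cos δ + cos φ₁ sin δ cos θ)
   = arcsin(0.72903·0.87833 + 0.68448·0.47806·-0.69591) = 24.36866°
λ₂ = λ₁ + atan2(sin θ sin δ cos φ₁, cos δ − sin φ₁ sin φ₂) = -150.64198°

150.642°W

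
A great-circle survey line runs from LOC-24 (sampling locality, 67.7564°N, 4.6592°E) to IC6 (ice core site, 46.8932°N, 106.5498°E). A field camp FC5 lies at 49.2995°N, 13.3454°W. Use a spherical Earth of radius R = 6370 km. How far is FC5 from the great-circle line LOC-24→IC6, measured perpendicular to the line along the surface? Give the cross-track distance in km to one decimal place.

898.0 km

δ₁₃ = central angle LOC-24→FC5 = 0.358357 rad  (haversine)
θ₁₃ = bearing LOC-24→FC5 = 215.077°,  θ₁₂ = bearing LOC-24→IC6 = 58.693°
dₓₜ = R·arcsin(sin δ₁₃ · sin(θ₁₃ − θ₁₂)) = 6370·arcsin(0.35074·sin(156.385°)) = 897.976 km
|dₓₜ| = 897.976 km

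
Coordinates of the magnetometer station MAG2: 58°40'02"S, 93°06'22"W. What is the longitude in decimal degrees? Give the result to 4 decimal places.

93.1061°W

93° + 6′/60 + 22″/3600 = 93 + 0.10000 + 0.00611 = 93.1061°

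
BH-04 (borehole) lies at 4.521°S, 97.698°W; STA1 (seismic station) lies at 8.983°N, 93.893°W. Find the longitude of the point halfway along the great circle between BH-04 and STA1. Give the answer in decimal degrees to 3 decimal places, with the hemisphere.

Bx = cos φ₂ cos Δλ = 0.985557,  By = cos φ₂ sin Δλ = 0.065547
φₘ = atan2(sin φ₁ + sin φ₂, √((cos φ₁ + Bx)² + By²)) = 2.23223°
λₘ = λ₁ + atan2(By, cos φ₁ + Bx) = -95.80428°

95.804°W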